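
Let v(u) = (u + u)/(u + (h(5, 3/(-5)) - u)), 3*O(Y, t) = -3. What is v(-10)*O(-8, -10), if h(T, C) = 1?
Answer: 20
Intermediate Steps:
O(Y, t) = -1 (O(Y, t) = (⅓)*(-3) = -1)
v(u) = 2*u (v(u) = (u + u)/(u + (1 - u)) = (2*u)/1 = (2*u)*1 = 2*u)
v(-10)*O(-8, -10) = (2*(-10))*(-1) = -20*(-1) = 20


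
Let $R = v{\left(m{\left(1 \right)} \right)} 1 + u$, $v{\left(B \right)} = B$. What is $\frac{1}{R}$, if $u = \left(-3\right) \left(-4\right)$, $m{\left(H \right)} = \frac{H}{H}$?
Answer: $\frac{1}{13} \approx 0.076923$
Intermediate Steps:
$m{\left(H \right)} = 1$
$u = 12$
$R = 13$ ($R = 1 \cdot 1 + 12 = 1 + 12 = 13$)
$\frac{1}{R} = \frac{1}{13}$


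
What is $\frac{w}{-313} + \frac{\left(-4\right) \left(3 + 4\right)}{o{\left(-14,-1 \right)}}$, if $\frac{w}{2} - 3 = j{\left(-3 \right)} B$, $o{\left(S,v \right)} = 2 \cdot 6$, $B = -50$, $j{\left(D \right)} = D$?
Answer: $- \frac{3109}{939} \approx -3.311$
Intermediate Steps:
$o{\left(S,v \right)} = 12$
$w = 306$ ($w = 6 + 2 \left(\left(-3\right) \left(-50\right)\right) = 6 + 2 \cdot 150 = 6 + 300 = 306$)
$\frac{w}{-313} + \frac{\left(-4\right) \left(3 + 4\right)}{o{\left(-14,-1 \right)}} = \frac{306}{-313} + \frac{\left(-4\right) \left(3 + 4\right)}{12} = 306 \left(- \frac{1}{313}\right) + \left(-4\right) 7 \cdot \frac{1}{12} = - \frac{306}{313} - \frac{7}{3} = - \frac{3109}{939}$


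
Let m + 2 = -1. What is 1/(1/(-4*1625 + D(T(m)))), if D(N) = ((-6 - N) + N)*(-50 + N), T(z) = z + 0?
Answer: -6182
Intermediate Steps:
m = -3 (m = -2 - 1 = -3)
T(z) = z
D(N) = 300 - 6*N (D(N) = -6*(-50 + N) = 300 - 6*N)
1/(1/(-4*1625 + D(T(m)))) = 1/(1/(-4*1625 + (300 - 6*(-3)))) = 1/(1/(-6500 + (300 + 18))) = 1/(1/(-6500 + 318)) = 1/(1/(-6182)) = 1/(-1/6182) = -6182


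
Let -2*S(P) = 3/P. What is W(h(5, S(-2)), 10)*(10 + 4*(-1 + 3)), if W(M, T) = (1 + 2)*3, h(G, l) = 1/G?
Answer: 162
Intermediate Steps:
S(P) = -3/(2*P)
W(M, T) = 9 (W(M, T) = 3*3 = 9)
W(h(5, S(-2)), 10)*(10 + 4*(-1 + 3)) = 9*(10 + 4*(-1 + 3)) = 9*(10 + 4*2) = 9*(10 + 8) = 9*18 = 162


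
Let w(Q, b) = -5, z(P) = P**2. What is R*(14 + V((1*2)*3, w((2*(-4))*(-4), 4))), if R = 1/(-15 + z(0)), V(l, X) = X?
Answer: -3/5 ≈ -0.60000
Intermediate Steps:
R = -1/15 (R = 1/(-15 + 0**2) = 1/(-15 + 0) = 1/(-15) = -1/15 ≈ -0.066667)
R*(14 + V((1*2)*3, w((2*(-4))*(-4), 4))) = -(14 - 5)/15 = -1/15*9 = -3/5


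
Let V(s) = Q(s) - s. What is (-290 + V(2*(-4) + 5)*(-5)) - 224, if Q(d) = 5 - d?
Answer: -569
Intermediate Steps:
V(s) = 5 - 2*s (V(s) = (5 - s) - s = 5 - 2*s)
(-290 + V(2*(-4) + 5)*(-5)) - 224 = (-290 + (5 - 2*(2*(-4) + 5))*(-5)) - 224 = (-290 + (5 - 2*(-8 + 5))*(-5)) - 224 = (-290 + (5 - 2*(-3))*(-5)) - 224 = (-290 + (5 + 6)*(-5)) - 224 = (-290 + 11*(-5)) - 224 = (-290 - 55) - 224 = -345 - 224 = -569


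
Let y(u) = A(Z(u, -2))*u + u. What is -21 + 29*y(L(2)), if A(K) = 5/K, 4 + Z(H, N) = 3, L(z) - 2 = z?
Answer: -485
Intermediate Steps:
L(z) = 2 + z
Z(H, N) = -1 (Z(H, N) = -4 + 3 = -1)
y(u) = -4*u (y(u) = (5/(-1))*u + u = (5*(-1))*u + u = -5*u + u = -4*u)
-21 + 29*y(L(2)) = -21 + 29*(-4*(2 + 2)) = -21 + 29*(-4*4) = -21 + 29*(-16) = -21 - 464 = -485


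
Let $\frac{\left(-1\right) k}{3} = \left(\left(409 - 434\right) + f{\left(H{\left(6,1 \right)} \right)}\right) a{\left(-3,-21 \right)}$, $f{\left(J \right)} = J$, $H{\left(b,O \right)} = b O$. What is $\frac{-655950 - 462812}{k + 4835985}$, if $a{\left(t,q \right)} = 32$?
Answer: $- \frac{38578}{166821} \approx -0.23125$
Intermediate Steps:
$H{\left(b,O \right)} = O b$
$k = 1824$ ($k = - 3 \left(\left(409 - 434\right) + 1 \cdot 6\right) 32 = - 3 \left(-25 + 6\right) 32 = - 3 \left(\left(-19\right) 32\right) = \left(-3\right) \left(-608\right) = 1824$)
$\frac{-655950 - 462812}{k + 4835985} = \frac{-655950 - 462812}{1824 + 4835985} = - \frac{1118762}{4837809} = \left(-1118762\right) \frac{1}{4837809} = - \frac{38578}{166821}$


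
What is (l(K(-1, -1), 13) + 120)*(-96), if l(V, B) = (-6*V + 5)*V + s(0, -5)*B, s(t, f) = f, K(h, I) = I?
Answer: -4224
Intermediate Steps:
l(V, B) = -5*B + V*(5 - 6*V) (l(V, B) = (-6*V + 5)*V - 5*B = (5 - 6*V)*V - 5*B = V*(5 - 6*V) - 5*B = -5*B + V*(5 - 6*V))
(l(K(-1, -1), 13) + 120)*(-96) = ((-6*(-1)**2 - 5*13 + 5*(-1)) + 120)*(-96) = ((-6*1 - 65 - 5) + 120)*(-96) = ((-6 - 65 - 5) + 120)*(-96) = (-76 + 120)*(-96) = 44*(-96) = -4224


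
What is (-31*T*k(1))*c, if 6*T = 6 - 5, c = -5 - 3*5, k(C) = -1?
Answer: -310/3 ≈ -103.33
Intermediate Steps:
c = -20 (c = -5 - 15 = -20)
T = ⅙ (T = (6 - 5)/6 = (⅙)*1 = ⅙ ≈ 0.16667)
(-31*T*k(1))*c = -31*(-1)/6*(-20) = -31*(-⅙)*(-20) = (31/6)*(-20) = -310/3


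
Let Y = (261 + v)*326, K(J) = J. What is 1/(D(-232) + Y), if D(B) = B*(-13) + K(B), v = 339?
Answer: 1/198384 ≈ 5.0407e-6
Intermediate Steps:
D(B) = -12*B (D(B) = B*(-13) + B = -13*B + B = -12*B)
Y = 195600 (Y = (261 + 339)*326 = 600*326 = 195600)
1/(D(-232) + Y) = 1/(-12*(-232) + 195600) = 1/(2784 + 195600) = 1/198384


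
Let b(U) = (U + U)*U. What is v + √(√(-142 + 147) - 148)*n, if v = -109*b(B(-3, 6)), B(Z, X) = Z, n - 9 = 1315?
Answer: -1962 + 1324*I*√(148 - √5) ≈ -1962.0 + 15985.0*I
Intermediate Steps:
n = 1324 (n = 9 + 1315 = 1324)
b(U) = 2*U² (b(U) = (2*U)*U = 2*U²)
v = -1962 (v = -218*(-3)² = -218*9 = -109*18 = -1962)
v + √(√(-142 + 147) - 148)*n = -1962 + √(√(-142 + 147) - 148)*1324 = -1962 + √(√5 - 148)*1324 = -1962 + √(-148 + √5)*1324 = -1962 + 1324*√(-148 + √5)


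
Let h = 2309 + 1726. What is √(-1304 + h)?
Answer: √2731 ≈ 52.259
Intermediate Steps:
h = 4035
√(-1304 + h) = √(-1304 + 4035) = √2731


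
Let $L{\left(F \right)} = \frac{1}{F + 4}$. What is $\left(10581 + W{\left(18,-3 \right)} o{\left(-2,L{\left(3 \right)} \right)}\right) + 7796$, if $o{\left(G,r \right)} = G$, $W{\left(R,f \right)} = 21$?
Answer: $18335$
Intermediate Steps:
$L{\left(F \right)} = \frac{1}{4 + F}$
$\left(10581 + W{\left(18,-3 \right)} o{\left(-2,L{\left(3 \right)} \right)}\right) + 7796 = \left(10581 + 21 \left(-2\right)\right) + 7796 = \left(10581 - 42\right) + 7796 = 10539 + 7796 = 18335$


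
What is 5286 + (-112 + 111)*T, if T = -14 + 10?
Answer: 5290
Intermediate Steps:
T = -4
5286 + (-112 + 111)*T = 5286 + (-112 + 111)*(-4) = 5286 - 1*(-4) = 5286 + 4 = 5290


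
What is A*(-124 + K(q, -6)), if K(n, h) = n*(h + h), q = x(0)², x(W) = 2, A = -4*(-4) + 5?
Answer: -3612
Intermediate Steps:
A = 21 (A = 16 + 5 = 21)
q = 4 (q = 2² = 4)
K(n, h) = 2*h*n (K(n, h) = n*(2*h) = 2*h*n)
A*(-124 + K(q, -6)) = 21*(-124 + 2*(-6)*4) = 21*(-124 - 48) = 21*(-172) = -3612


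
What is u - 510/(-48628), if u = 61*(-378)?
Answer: -560631957/24314 ≈ -23058.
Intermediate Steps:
u = -23058
u - 510/(-48628) = -23058 - 510/(-48628) = -23058 - 510*(-1/48628) = -23058 + 255/24314 = -560631957/24314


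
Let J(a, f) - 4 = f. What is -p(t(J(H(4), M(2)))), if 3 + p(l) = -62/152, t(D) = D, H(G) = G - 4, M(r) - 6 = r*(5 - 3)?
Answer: 259/76 ≈ 3.4079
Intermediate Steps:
M(r) = 6 + 2*r (M(r) = 6 + r*(5 - 3) = 6 + r*2 = 6 + 2*r)
H(G) = -4 + G
J(a, f) = 4 + f
p(l) = -259/76 (p(l) = -3 - 62/152 = -3 - 62*1/152 = -3 - 31/76 = -259/76)
-p(t(J(H(4), M(2)))) = -1*(-259/76) = 259/76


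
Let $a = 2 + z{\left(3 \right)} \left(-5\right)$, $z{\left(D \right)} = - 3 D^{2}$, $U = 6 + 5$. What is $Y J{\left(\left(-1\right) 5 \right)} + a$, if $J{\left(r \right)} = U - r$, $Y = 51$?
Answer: $953$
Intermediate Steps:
$U = 11$
$J{\left(r \right)} = 11 - r$
$a = 137$ ($a = 2 + - 3 \cdot 3^{2} \left(-5\right) = 2 + \left(-3\right) 9 \left(-5\right) = 2 - -135 = 2 + 135 = 137$)
$Y J{\left(\left(-1\right) 5 \right)} + a = 51 \left(11 - \left(-1\right) 5\right) + 137 = 51 \left(11 - -5\right) + 137 = 51 \left(11 + 5\right) + 137 = 51 \cdot 16 + 137 = 816 + 137 = 953$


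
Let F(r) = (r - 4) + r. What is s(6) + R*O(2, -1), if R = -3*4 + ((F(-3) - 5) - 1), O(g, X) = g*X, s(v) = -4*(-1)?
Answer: 60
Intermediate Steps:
s(v) = 4
F(r) = -4 + 2*r (F(r) = (-4 + r) + r = -4 + 2*r)
O(g, X) = X*g
R = -28 (R = -3*4 + (((-4 + 2*(-3)) - 5) - 1) = -12 + (((-4 - 6) - 5) - 1) = -12 + ((-10 - 5) - 1) = -12 + (-15 - 1) = -12 - 16 = -28)
s(6) + R*O(2, -1) = 4 - (-28)*2 = 4 - 28*(-2) = 4 + 56 = 60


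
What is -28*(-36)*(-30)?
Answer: -30240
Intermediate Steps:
-28*(-36)*(-30) = 1008*(-30) = -30240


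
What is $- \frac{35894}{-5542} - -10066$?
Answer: $\frac{27910833}{2771} \approx 10072.0$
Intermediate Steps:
$- \frac{35894}{-5542} - -10066 = \left(-35894\right) \left(- \frac{1}{5542}\right) + 10066 = \frac{17947}{2771} + 10066 = \frac{27910833}{2771}$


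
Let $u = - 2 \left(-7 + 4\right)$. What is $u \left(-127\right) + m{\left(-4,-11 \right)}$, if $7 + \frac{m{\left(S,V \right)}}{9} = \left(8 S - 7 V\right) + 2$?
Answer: $-402$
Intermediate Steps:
$m{\left(S,V \right)} = -45 - 63 V + 72 S$ ($m{\left(S,V \right)} = -63 + 9 \left(\left(8 S - 7 V\right) + 2\right) = -63 + 9 \left(\left(- 7 V + 8 S\right) + 2\right) = -63 + 9 \left(2 - 7 V + 8 S\right) = -63 + \left(18 - 63 V + 72 S\right) = -45 - 63 V + 72 S$)
$u = 6$ ($u = \left(-2\right) \left(-3\right) = 6$)
$u \left(-127\right) + m{\left(-4,-11 \right)} = 6 \left(-127\right) - -360 = -762 - -360 = -762 + 360 = -402$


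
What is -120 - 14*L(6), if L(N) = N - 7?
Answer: -106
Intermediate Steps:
L(N) = -7 + N
-120 - 14*L(6) = -120 - 14*(-7 + 6) = -120 - 14*(-1) = -120 + 14 = -106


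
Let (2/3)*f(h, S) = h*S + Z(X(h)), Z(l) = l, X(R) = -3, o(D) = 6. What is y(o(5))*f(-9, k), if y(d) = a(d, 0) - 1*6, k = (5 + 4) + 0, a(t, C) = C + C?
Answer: 756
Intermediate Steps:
a(t, C) = 2*C
k = 9 (k = 9 + 0 = 9)
f(h, S) = -9/2 + 3*S*h/2 (f(h, S) = 3*(h*S - 3)/2 = 3*(S*h - 3)/2 = 3*(-3 + S*h)/2 = -9/2 + 3*S*h/2)
y(d) = -6 (y(d) = 2*0 - 1*6 = 0 - 6 = -6)
y(o(5))*f(-9, k) = -6*(-9/2 + (3/2)*9*(-9)) = -6*(-9/2 - 243/2) = -6*(-126) = 756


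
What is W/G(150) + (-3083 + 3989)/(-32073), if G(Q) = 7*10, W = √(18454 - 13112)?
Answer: -302/10691 + √5342/70 ≈ 1.0159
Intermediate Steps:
W = √5342 ≈ 73.089
G(Q) = 70
W/G(150) + (-3083 + 3989)/(-32073) = √5342/70 + (-3083 + 3989)/(-32073) = √5342*(1/70) + 906*(-1/32073) = √5342/70 - 302/10691 = -302/10691 + √5342/70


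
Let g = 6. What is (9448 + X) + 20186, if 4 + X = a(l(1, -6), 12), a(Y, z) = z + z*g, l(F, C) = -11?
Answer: 29714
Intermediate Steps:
a(Y, z) = 7*z (a(Y, z) = z + z*6 = z + 6*z = 7*z)
X = 80 (X = -4 + 7*12 = -4 + 84 = 80)
(9448 + X) + 20186 = (9448 + 80) + 20186 = 9528 + 20186 = 29714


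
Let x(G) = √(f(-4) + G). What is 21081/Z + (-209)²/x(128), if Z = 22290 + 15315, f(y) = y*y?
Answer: 547625659/150420 ≈ 3640.6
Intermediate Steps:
f(y) = y²
x(G) = √(16 + G) (x(G) = √((-4)² + G) = √(16 + G))
Z = 37605
21081/Z + (-209)²/x(128) = 21081/37605 + (-209)²/(√(16 + 128)) = 21081*(1/37605) + 43681/(√144) = 7027/12535 + 43681/12 = 547625659/150420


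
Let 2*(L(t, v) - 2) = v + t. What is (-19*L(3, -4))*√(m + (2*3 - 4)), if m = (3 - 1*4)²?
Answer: -57*√3/2 ≈ -49.363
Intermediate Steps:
L(t, v) = 2 + t/2 + v/2 (L(t, v) = 2 + (v + t)/2 = 2 + (t + v)/2 = 2 + (t/2 + v/2) = 2 + t/2 + v/2)
m = 1 (m = (3 - 4)² = (-1)² = 1)
(-19*L(3, -4))*√(m + (2*3 - 4)) = (-19*(2 + (½)*3 + (½)*(-4)))*√(1 + (2*3 - 4)) = (-19*(2 + 3/2 - 2))*√(1 + (6 - 4)) = (-19*3/2)*√(1 + 2) = -57*√3/2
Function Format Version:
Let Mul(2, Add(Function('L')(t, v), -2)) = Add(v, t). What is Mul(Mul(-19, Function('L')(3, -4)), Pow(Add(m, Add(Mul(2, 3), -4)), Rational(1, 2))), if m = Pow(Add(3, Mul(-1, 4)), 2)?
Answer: Mul(Rational(-57, 2), Pow(3, Rational(1, 2))) ≈ -49.363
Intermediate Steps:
Function('L')(t, v) = Add(2, Mul(Rational(1, 2), t), Mul(Rational(1, 2), v)) (Function('L')(t, v) = Add(2, Mul(Rational(1, 2), Add(v, t))) = Add(2, Mul(Rational(1, 2), Add(t, v))) = Add(2, Add(Mul(Rational(1, 2), t), Mul(Rational(1, 2), v))) = Add(2, Mul(Rational(1, 2), t), Mul(Rational(1, 2), v)))
m = 1 (m = Pow(Add(3, -4), 2) = Pow(-1, 2) = 1)
Mul(Mul(-19, Function('L')(3, -4)), Pow(Add(m, Add(Mul(2, 3), -4)), Rational(1, 2))) = Mul(Mul(-19, Add(2, Mul(Rational(1, 2), 3), Mul(Rational(1, 2), -4))), Pow(Add(1, Add(Mul(2, 3), -4)), Rational(1, 2))) = Mul(Mul(-19, Add(2, Rational(3, 2), -2)), Pow(Add(1, Add(6, -4)), Rational(1, 2))) = Mul(Mul(-19, Rational(3, 2)), Pow(Add(1, 2), Rational(1, 2))) = Mul(Rational(-57, 2), Pow(3, Rational(1, 2)))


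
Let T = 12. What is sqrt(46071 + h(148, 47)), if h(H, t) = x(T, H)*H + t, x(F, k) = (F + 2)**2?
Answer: sqrt(75126) ≈ 274.09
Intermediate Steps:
x(F, k) = (2 + F)**2
h(H, t) = t + 196*H (h(H, t) = (2 + 12)**2*H + t = 14**2*H + t = 196*H + t = t + 196*H)
sqrt(46071 + h(148, 47)) = sqrt(46071 + (47 + 196*148)) = sqrt(46071 + (47 + 29008)) = sqrt(46071 + 29055) = sqrt(75126)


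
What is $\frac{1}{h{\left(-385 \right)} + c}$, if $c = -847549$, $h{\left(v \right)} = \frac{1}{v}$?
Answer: $- \frac{385}{326306366} \approx -1.1799 \cdot 10^{-6}$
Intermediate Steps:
$\frac{1}{h{\left(-385 \right)} + c} = \frac{1}{\frac{1}{-385} - 847549} = \frac{1}{- \frac{1}{385} - 847549} = \frac{1}{- \frac{326306366}{385}} = - \frac{385}{326306366}$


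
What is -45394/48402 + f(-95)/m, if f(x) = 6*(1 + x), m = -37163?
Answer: -829839247/899381763 ≈ -0.92268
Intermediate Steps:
f(x) = 6 + 6*x
-45394/48402 + f(-95)/m = -45394/48402 + (6 + 6*(-95))/(-37163) = -45394*1/48402 + (6 - 570)*(-1/37163) = -22697/24201 - 564*(-1/37163) = -22697/24201 + 564/37163 = -829839247/899381763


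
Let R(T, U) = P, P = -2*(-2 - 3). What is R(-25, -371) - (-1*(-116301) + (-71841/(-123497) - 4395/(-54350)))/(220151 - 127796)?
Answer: 32838186968169/3756924129650 ≈ 8.7407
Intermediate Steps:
P = 10 (P = -2*(-5) = 10)
R(T, U) = 10
R(-25, -371) - (-1*(-116301) + (-71841/(-123497) - 4395/(-54350)))/(220151 - 127796) = 10 - (-1*(-116301) + (-71841/(-123497) - 4395/(-54350)))/(220151 - 127796) = 10 - (116301 + (-71841*(-1/123497) - 4395*(-1/54350)))/92355 = 10 - (116301 + (6531/11227 + 879/10870))/92355 = 10 - (116301 + 80860503/122037490)/92355 = 10 - 14193162984993/(122037490*92355) = 10 - 1*4731054328331/3756924129650 = 10 - 4731054328331/3756924129650 = 32838186968169/3756924129650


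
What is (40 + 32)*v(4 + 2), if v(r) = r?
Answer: 432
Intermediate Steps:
(40 + 32)*v(4 + 2) = (40 + 32)*(4 + 2) = 72*6 = 432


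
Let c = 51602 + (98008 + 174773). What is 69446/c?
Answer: 69446/324383 ≈ 0.21409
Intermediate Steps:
c = 324383 (c = 51602 + 272781 = 324383)
69446/c = 69446/324383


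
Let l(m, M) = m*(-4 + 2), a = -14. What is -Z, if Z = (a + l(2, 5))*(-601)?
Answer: -10818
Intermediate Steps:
l(m, M) = -2*m (l(m, M) = m*(-2) = -2*m)
Z = 10818 (Z = (-14 - 2*2)*(-601) = (-14 - 4)*(-601) = -18*(-601) = 10818)
-Z = -1*10818 = -10818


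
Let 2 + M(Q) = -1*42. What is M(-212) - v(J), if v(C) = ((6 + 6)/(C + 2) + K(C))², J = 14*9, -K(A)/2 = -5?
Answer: -149385/1024 ≈ -145.88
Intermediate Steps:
M(Q) = -44 (M(Q) = -2 - 1*42 = -2 - 42 = -44)
K(A) = 10 (K(A) = -2*(-5) = 10)
J = 126
v(C) = (10 + 12/(2 + C))² (v(C) = ((6 + 6)/(C + 2) + 10)² = (12/(2 + C) + 10)² = (10 + 12/(2 + C))²)
M(-212) - v(J) = -44 - 4*(16 + 5*126)²/(2 + 126)² = -44 - 4*(16 + 630)²/128² = -44 - 4*646²/16384 = -44 - 4*417316/16384 = -44 - 1*104329/1024 = -44 - 104329/1024 = -149385/1024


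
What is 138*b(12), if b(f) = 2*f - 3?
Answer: 2898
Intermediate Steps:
b(f) = -3 + 2*f
138*b(12) = 138*(-3 + 2*12) = 138*(-3 + 24) = 138*21 = 2898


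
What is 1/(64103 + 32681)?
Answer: 1/96784 ≈ 1.0332e-5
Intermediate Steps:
1/(64103 + 32681) = 1/96784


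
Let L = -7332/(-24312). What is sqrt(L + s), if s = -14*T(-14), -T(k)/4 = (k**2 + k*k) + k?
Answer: sqrt(86889019454)/2026 ≈ 145.49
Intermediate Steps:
T(k) = -8*k**2 - 4*k (T(k) = -4*((k**2 + k*k) + k) = -4*((k**2 + k**2) + k) = -4*(2*k**2 + k) = -4*(k + 2*k**2) = -8*k**2 - 4*k)
s = 21168 (s = -(-56)*(-14)*(1 + 2*(-14)) = -(-56)*(-14)*(1 - 28) = -(-56)*(-14)*(-27) = -14*(-1512) = 21168)
L = 611/2026 (L = -7332*(-1/24312) = 611/2026 ≈ 0.30158)
sqrt(L + s) = sqrt(611/2026 + 21168) = sqrt(42886979/2026) = sqrt(86889019454)/2026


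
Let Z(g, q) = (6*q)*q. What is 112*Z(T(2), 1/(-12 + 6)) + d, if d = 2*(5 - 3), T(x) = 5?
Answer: 68/3 ≈ 22.667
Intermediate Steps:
Z(g, q) = 6*q²
d = 4 (d = 2*2 = 4)
112*Z(T(2), 1/(-12 + 6)) + d = 112*(6*(1/(-12 + 6))²) + 4 = 112*(6*(1/(-6))²) + 4 = 112*(6*(-⅙)²) + 4 = 112*(6*(1/36)) + 4 = 112*(⅙) + 4 = 56/3 + 4 = 68/3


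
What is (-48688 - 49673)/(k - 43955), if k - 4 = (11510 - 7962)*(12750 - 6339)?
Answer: -98361/22702277 ≈ -0.0043326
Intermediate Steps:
k = 22746232 (k = 4 + (11510 - 7962)*(12750 - 6339) = 4 + 3548*6411 = 4 + 22746228 = 22746232)
(-48688 - 49673)/(k - 43955) = (-48688 - 49673)/(22746232 - 43955) = -98361/22702277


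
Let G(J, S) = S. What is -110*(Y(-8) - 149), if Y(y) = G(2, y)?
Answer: 17270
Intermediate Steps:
Y(y) = y
-110*(Y(-8) - 149) = -110*(-8 - 149) = -110*(-157) = 17270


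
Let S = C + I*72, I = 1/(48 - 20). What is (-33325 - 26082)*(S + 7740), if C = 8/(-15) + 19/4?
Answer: -193289644957/420 ≈ -4.6021e+8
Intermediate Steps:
I = 1/28 ≈ 0.035714
C = 253/60 (C = 8*(-1/15) + 19*(¼) = -8/15 + 19/4 = 253/60 ≈ 4.2167)
S = 2851/420 (S = 253/60 + (1/28)*72 = 253/60 + 18/7 = 2851/420 ≈ 6.7881)
(-33325 - 26082)*(S + 7740) = (-33325 - 26082)*(2851/420 + 7740) = -59407*3253651/420 = -193289644957/420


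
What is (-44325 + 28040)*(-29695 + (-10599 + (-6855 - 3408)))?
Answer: 823320745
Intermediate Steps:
(-44325 + 28040)*(-29695 + (-10599 + (-6855 - 3408))) = -16285*(-29695 + (-10599 - 10263)) = -16285*(-29695 - 20862) = -16285*(-50557) = 823320745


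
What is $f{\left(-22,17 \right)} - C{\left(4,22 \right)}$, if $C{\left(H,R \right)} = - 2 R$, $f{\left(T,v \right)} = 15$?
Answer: $59$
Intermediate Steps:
$f{\left(-22,17 \right)} - C{\left(4,22 \right)} = 15 - \left(-2\right) 22 = 15 - -44 = 15 + 44 = 59$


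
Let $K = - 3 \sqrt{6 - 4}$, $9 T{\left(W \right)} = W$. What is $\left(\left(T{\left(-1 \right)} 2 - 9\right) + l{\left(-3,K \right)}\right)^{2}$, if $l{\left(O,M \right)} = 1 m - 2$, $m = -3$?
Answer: $\frac{16384}{81} \approx 202.27$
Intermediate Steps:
$T{\left(W \right)} = \frac{W}{9}$
$K = - 3 \sqrt{2} \approx -4.2426$
$l{\left(O,M \right)} = -5$ ($l{\left(O,M \right)} = 1 \left(-3\right) - 2 = -3 - 2 = -5$)
$\left(\left(T{\left(-1 \right)} 2 - 9\right) + l{\left(-3,K \right)}\right)^{2} = \left(\left(\frac{1}{9} \left(-1\right) 2 - 9\right) - 5\right)^{2} = \left(\left(\left(- \frac{1}{9}\right) 2 - 9\right) - 5\right)^{2} = \left(\left(- \frac{2}{9} - 9\right) - 5\right)^{2} = \left(- \frac{83}{9} - 5\right)^{2} = \left(- \frac{128}{9}\right)^{2} = \frac{16384}{81}$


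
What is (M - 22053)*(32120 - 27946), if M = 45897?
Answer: 99524856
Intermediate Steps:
(M - 22053)*(32120 - 27946) = (45897 - 22053)*(32120 - 27946) = 23844*4174 = 99524856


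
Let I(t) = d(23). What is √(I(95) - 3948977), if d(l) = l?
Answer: I*√3948954 ≈ 1987.2*I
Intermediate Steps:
I(t) = 23
√(I(95) - 3948977) = √(23 - 3948977) = √(-3948954) = I*√3948954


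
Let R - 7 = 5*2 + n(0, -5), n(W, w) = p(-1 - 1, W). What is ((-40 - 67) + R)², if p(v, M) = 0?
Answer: 8100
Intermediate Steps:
n(W, w) = 0
R = 17 (R = 7 + (5*2 + 0) = 7 + (10 + 0) = 7 + 10 = 17)
((-40 - 67) + R)² = ((-40 - 67) + 17)² = (-107 + 17)² = (-90)² = 8100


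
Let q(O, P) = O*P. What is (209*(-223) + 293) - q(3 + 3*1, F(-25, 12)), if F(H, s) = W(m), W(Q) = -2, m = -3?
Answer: -46302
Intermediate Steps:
F(H, s) = -2
(209*(-223) + 293) - q(3 + 3*1, F(-25, 12)) = (209*(-223) + 293) - (3 + 3*1)*(-2) = (-46607 + 293) - (3 + 3)*(-2) = -46314 - 6*(-2) = -46314 - 1*(-12) = -46314 + 12 = -46302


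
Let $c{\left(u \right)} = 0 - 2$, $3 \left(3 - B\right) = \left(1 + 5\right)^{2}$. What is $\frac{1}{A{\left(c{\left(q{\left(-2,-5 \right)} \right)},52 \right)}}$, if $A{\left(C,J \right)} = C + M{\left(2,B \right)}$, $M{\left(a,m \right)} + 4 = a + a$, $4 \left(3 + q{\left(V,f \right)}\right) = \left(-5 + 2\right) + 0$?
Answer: $- \frac{1}{2} \approx -0.5$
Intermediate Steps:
$q{\left(V,f \right)} = - \frac{15}{4}$ ($q{\left(V,f \right)} = -3 + \frac{\left(-5 + 2\right) + 0}{4} = -3 + \frac{-3 + 0}{4} = -3 + \frac{1}{4} \left(-3\right) = -3 - \frac{3}{4} = - \frac{15}{4}$)
$B = -9$ ($B = 3 - \frac{\left(1 + 5\right)^{2}}{3} = 3 - \frac{6^{2}}{3} = 3 - 12 = -9$)
$M{\left(a,m \right)} = -4 + 2 a$ ($M{\left(a,m \right)} = -4 + \left(a + a\right) = -4 + 2 a$)
$c{\left(u \right)} = -2$
$A{\left(C,J \right)} = C$ ($A{\left(C,J \right)} = C + \left(-4 + 2 \cdot 2\right) = C + \left(-4 + 4\right) = C + 0 = C$)
$\frac{1}{A{\left(c{\left(q{\left(-2,-5 \right)} \right)},52 \right)}} = \frac{1}{-2} = - \frac{1}{2}$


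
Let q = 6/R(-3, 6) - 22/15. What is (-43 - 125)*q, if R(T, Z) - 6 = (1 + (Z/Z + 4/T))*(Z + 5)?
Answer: 854/5 ≈ 170.80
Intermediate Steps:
R(T, Z) = 6 + (2 + 4/T)*(5 + Z) (R(T, Z) = 6 + (1 + (Z/Z + 4/T))*(Z + 5) = 6 + (1 + (1 + 4/T))*(5 + Z) = 6 + (2 + 4/T)*(5 + Z))
q = -61/60 (q = 6/((2*(10 + 2*6 - 3*(8 + 6))/(-3))) - 22/15 = 6/((2*(-⅓)*(10 + 12 - 3*14))) - 22*1/15 = 6/((2*(-⅓)*(10 + 12 - 42))) - 22/15 = 6/((2*(-⅓)*(-20))) - 22/15 = 6/(40/3) - 22/15 = 6*(3/40) - 22/15 = 9/20 - 22/15 = -61/60 ≈ -1.0167)
(-43 - 125)*q = (-43 - 125)*(-61/60) = -168*(-61/60) = 854/5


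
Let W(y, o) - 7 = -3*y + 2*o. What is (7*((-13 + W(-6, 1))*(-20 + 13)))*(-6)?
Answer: 4116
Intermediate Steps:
W(y, o) = 7 - 3*y + 2*o (W(y, o) = 7 + (-3*y + 2*o) = 7 - 3*y + 2*o)
(7*((-13 + W(-6, 1))*(-20 + 13)))*(-6) = (7*((-13 + (7 - 3*(-6) + 2*1))*(-20 + 13)))*(-6) = (7*((-13 + (7 + 18 + 2))*(-7)))*(-6) = (7*((-13 + 27)*(-7)))*(-6) = (7*(14*(-7)))*(-6) = (7*(-98))*(-6) = -686*(-6) = 4116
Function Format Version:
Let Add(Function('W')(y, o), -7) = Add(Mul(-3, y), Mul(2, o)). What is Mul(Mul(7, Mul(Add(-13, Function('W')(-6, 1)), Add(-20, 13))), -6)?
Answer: 4116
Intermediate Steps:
Function('W')(y, o) = Add(7, Mul(-3, y), Mul(2, o)) (Function('W')(y, o) = Add(7, Add(Mul(-3, y), Mul(2, o))) = Add(7, Mul(-3, y), Mul(2, o)))
Mul(Mul(7, Mul(Add(-13, Function('W')(-6, 1)), Add(-20, 13))), -6) = Mul(Mul(7, Mul(Add(-13, Add(7, Mul(-3, -6), Mul(2, 1))), Add(-20, 13))), -6) = Mul(Mul(7, Mul(Add(-13, Add(7, 18, 2)), -7)), -6) = Mul(Mul(7, Mul(Add(-13, 27), -7)), -6) = Mul(Mul(7, Mul(14, -7)), -6) = Mul(Mul(7, -98), -6) = Mul(-686, -6) = 4116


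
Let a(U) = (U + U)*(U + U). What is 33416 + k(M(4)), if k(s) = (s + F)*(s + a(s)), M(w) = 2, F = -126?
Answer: 31184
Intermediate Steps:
a(U) = 4*U² (a(U) = (2*U)*(2*U) = 4*U²)
k(s) = (-126 + s)*(s + 4*s²) (k(s) = (s - 126)*(s + 4*s²) = (-126 + s)*(s + 4*s²))
33416 + k(M(4)) = 33416 + 2*(-126 - 503*2 + 4*2²) = 33416 + 2*(-126 - 1006 + 4*4) = 33416 + 2*(-126 - 1006 + 16) = 33416 + 2*(-1116) = 33416 - 2232 = 31184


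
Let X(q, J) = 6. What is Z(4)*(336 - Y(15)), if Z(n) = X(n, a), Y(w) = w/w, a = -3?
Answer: 2010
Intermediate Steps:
Y(w) = 1
Z(n) = 6
Z(4)*(336 - Y(15)) = 6*(336 - 1*1) = 6*(336 - 1) = 6*335 = 2010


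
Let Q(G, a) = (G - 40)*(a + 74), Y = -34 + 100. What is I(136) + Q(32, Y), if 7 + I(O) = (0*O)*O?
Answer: -1127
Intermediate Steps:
Y = 66
Q(G, a) = (-40 + G)*(74 + a)
I(O) = -7 (I(O) = -7 + (0*O)*O = -7 + 0*O = -7 + 0 = -7)
I(136) + Q(32, Y) = -7 + (-2960 - 40*66 + 74*32 + 32*66) = -7 + (-2960 - 2640 + 2368 + 2112) = -7 - 1120 = -1127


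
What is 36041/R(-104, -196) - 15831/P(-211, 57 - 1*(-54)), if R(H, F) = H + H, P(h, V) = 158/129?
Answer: -215235935/16432 ≈ -13099.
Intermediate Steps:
P(h, V) = 158/129 (P(h, V) = 158*(1/129) = 158/129)
R(H, F) = 2*H
36041/R(-104, -196) - 15831/P(-211, 57 - 1*(-54)) = 36041/((2*(-104))) - 15831/158/129 = 36041/(-208) - 15831*129/158 = 36041*(-1/208) - 2042199/158 = -36041/208 - 2042199/158 = -215235935/16432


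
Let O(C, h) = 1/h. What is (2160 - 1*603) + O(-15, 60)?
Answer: 93421/60 ≈ 1557.0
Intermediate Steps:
(2160 - 1*603) + O(-15, 60) = (2160 - 1*603) + 1/60 = (2160 - 603) + 1/60 = 1557 + 1/60 = 93421/60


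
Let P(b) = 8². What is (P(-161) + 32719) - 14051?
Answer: 18732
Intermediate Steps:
P(b) = 64
(P(-161) + 32719) - 14051 = (64 + 32719) - 14051 = 32783 - 14051 = 18732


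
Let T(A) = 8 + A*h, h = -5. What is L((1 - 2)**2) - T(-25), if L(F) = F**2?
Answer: -132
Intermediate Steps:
T(A) = 8 - 5*A (T(A) = 8 + A*(-5) = 8 - 5*A)
L((1 - 2)**2) - T(-25) = ((1 - 2)**2)**2 - (8 - 5*(-25)) = ((-1)**2)**2 - (8 + 125) = 1**2 - 1*133 = 1 - 133 = -132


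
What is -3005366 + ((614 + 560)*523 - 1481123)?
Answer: -3872487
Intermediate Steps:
-3005366 + ((614 + 560)*523 - 1481123) = -3005366 + (1174*523 - 1481123) = -3005366 + (614002 - 1481123) = -3005366 - 867121 = -3872487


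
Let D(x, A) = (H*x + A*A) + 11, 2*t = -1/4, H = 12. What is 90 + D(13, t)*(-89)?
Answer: -945561/64 ≈ -14774.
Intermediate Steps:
t = -1/8 (t = (-1/4)/2 = (-1*1/4)/2 = (1/2)*(-1/4) = -1/8 ≈ -0.12500)
D(x, A) = 11 + A**2 + 12*x (D(x, A) = (12*x + A*A) + 11 = (12*x + A**2) + 11 = (A**2 + 12*x) + 11 = 11 + A**2 + 12*x)
90 + D(13, t)*(-89) = 90 + (11 + (-1/8)**2 + 12*13)*(-89) = 90 + (11 + 1/64 + 156)*(-89) = 90 + (10689/64)*(-89) = 90 - 951321/64 = -945561/64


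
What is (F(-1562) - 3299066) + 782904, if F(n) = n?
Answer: -2517724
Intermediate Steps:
(F(-1562) - 3299066) + 782904 = (-1562 - 3299066) + 782904 = -3300628 + 782904 = -2517724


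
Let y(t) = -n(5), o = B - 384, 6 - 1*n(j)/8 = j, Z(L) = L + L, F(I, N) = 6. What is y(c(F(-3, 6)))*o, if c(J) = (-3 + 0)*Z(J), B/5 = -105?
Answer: 7272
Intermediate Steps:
B = -525 (B = 5*(-105) = -525)
Z(L) = 2*L
n(j) = 48 - 8*j
o = -909 (o = -525 - 384 = -909)
c(J) = -6*J (c(J) = (-3 + 0)*(2*J) = -6*J)
y(t) = -8 (y(t) = -(48 - 8*5) = -(48 - 40) = -1*8 = -8)
y(c(F(-3, 6)))*o = -8*(-909) = 7272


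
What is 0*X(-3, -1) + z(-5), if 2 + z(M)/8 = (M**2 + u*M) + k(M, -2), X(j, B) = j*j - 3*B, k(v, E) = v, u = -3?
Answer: 264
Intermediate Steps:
X(j, B) = j**2 - 3*B
z(M) = -16 - 16*M + 8*M**2 (z(M) = -16 + 8*((M**2 - 3*M) + M) = -16 + 8*(M**2 - 2*M) = -16 + (-16*M + 8*M**2) = -16 - 16*M + 8*M**2)
0*X(-3, -1) + z(-5) = 0*((-3)**2 - 3*(-1)) + (-16 - 16*(-5) + 8*(-5)**2) = 0*(9 + 3) + (-16 + 80 + 8*25) = 0*12 + (-16 + 80 + 200) = 0 + 264 = 264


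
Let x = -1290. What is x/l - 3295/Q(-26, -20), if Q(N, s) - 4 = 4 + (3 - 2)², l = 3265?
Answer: -2153957/5877 ≈ -366.51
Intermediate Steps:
Q(N, s) = 9 (Q(N, s) = 4 + (4 + (3 - 2)²) = 4 + (4 + 1²) = 4 + (4 + 1) = 4 + 5 = 9)
x/l - 3295/Q(-26, -20) = -1290/3265 - 3295/9 = -1290*1/3265 - 3295*⅑ = -258/653 - 3295/9 = -2153957/5877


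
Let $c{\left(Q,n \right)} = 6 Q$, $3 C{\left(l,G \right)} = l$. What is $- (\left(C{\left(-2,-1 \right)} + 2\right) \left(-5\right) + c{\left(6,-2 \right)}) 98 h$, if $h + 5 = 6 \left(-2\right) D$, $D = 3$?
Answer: $\frac{353584}{3} \approx 1.1786 \cdot 10^{5}$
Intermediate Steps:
$C{\left(l,G \right)} = \frac{l}{3}$
$h = -41$ ($h = -5 + 6 \left(-2\right) 3 = -5 - 36 = -41$)
$- (\left(C{\left(-2,-1 \right)} + 2\right) \left(-5\right) + c{\left(6,-2 \right)}) 98 h = - (\left(\frac{1}{3} \left(-2\right) + 2\right) \left(-5\right) + 6 \cdot 6) 98 \left(-41\right) = - (\left(- \frac{2}{3} + 2\right) \left(-5\right) + 36) 98 \left(-41\right) = - (\frac{4}{3} \left(-5\right) + 36) 98 \left(-41\right) = - (- \frac{20}{3} + 36) 98 \left(-41\right) = \left(-1\right) \frac{88}{3} \cdot 98 \left(-41\right) = \left(- \frac{88}{3}\right) 98 \left(-41\right) = \left(- \frac{8624}{3}\right) \left(-41\right) = \frac{353584}{3}$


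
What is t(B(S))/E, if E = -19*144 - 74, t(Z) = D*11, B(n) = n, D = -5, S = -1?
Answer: 11/562 ≈ 0.019573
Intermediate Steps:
t(Z) = -55 (t(Z) = -5*11 = -55)
E = -2810 (E = -2736 - 74 = -2810)
t(B(S))/E = -55/(-2810) = -55*(-1/2810) = 11/562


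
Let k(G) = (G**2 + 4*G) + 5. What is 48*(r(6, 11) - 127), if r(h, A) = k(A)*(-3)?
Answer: -30576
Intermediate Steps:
k(G) = 5 + G**2 + 4*G
r(h, A) = -15 - 12*A - 3*A**2 (r(h, A) = (5 + A**2 + 4*A)*(-3) = -15 - 12*A - 3*A**2)
48*(r(6, 11) - 127) = 48*((-15 - 12*11 - 3*11**2) - 127) = 48*((-15 - 132 - 3*121) - 127) = 48*((-15 - 132 - 363) - 127) = 48*(-510 - 127) = 48*(-637) = -30576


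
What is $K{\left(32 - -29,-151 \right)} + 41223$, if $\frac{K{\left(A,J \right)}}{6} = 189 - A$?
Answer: $41991$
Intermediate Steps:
$K{\left(A,J \right)} = 1134 - 6 A$ ($K{\left(A,J \right)} = 6 \left(189 - A\right) = 1134 - 6 A$)
$K{\left(32 - -29,-151 \right)} + 41223 = \left(1134 - 6 \left(32 - -29\right)\right) + 41223 = \left(1134 - 6 \left(32 + 29\right)\right) + 41223 = \left(1134 - 366\right) + 41223 = 768 + 41223 = 41991$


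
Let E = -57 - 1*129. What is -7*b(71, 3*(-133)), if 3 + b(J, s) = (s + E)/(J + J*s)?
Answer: 589323/28258 ≈ 20.855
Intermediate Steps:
E = -186 (E = -57 - 129 = -186)
b(J, s) = -3 + (-186 + s)/(J + J*s) (b(J, s) = -3 + (s - 186)/(J + J*s) = -3 + (-186 + s)/(J + J*s))
-7*b(71, 3*(-133)) = -7*(-186 + 3*(-133) - 3*71 - 3*71*3*(-133))/(71*(1 + 3*(-133))) = -7*(-186 - 399 - 213 - 3*71*(-399))/(71*(1 - 399)) = -7*(-186 - 399 - 213 + 84987)/(71*(-398)) = -7*(-1)*84189/(71*398) = -7*(-84189/28258) = 589323/28258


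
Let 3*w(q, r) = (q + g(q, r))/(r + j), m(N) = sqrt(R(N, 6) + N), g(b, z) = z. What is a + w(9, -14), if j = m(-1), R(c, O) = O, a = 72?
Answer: 41326/573 + 5*sqrt(5)/573 ≈ 72.142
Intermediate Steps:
m(N) = sqrt(6 + N)
j = sqrt(5) (j = sqrt(6 - 1) = sqrt(5) ≈ 2.2361)
w(q, r) = (q + r)/(3*(r + sqrt(5))) (w(q, r) = ((q + r)/(r + sqrt(5)))/3 = (q + r)/(3*(r + sqrt(5))))
a + w(9, -14) = 72 + (9 - 14)/(3*(-14 + sqrt(5))) = 72 + (1/3)*(-5)/(-14 + sqrt(5)) = 72 - 5/(3*(-14 + sqrt(5)))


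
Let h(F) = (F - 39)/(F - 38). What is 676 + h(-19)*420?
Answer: 20964/19 ≈ 1103.4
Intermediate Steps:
h(F) = (-39 + F)/(-38 + F)
676 + h(-19)*420 = 676 + ((-39 - 19)/(-38 - 19))*420 = 676 + (-58/(-57))*420 = 676 - 1/57*(-58)*420 = 676 + (58/57)*420 = 676 + 8120/19 = 20964/19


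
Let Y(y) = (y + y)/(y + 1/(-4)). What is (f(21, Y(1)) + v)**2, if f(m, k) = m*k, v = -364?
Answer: 94864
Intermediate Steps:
Y(y) = 2*y/(-1/4 + y) (Y(y) = (2*y)/(y - 1/4) = (2*y)/(-1/4 + y) = 2*y/(-1/4 + y))
f(m, k) = k*m
(f(21, Y(1)) + v)**2 = ((8*1/(-1 + 4*1))*21 - 364)**2 = ((8*1/(-1 + 4))*21 - 364)**2 = ((8*1/3)*21 - 364)**2 = ((8*1*(1/3))*21 - 364)**2 = ((8/3)*21 - 364)**2 = (56 - 364)**2 = (-308)**2 = 94864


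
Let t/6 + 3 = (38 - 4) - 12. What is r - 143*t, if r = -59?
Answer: -16361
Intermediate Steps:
t = 114 (t = -18 + 6*((38 - 4) - 12) = -18 + 6*(34 - 12) = -18 + 6*22 = -18 + 132 = 114)
r - 143*t = -59 - 143*114 = -59 - 16302 = -16361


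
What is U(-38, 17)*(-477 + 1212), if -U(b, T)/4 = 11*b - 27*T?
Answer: 2578380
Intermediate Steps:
U(b, T) = -44*b + 108*T (U(b, T) = -4*(11*b - 27*T) = -4*(-27*T + 11*b) = -44*b + 108*T)
U(-38, 17)*(-477 + 1212) = (-44*(-38) + 108*17)*(-477 + 1212) = (1672 + 1836)*735 = 3508*735 = 2578380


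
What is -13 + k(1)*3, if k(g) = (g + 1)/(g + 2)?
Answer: -11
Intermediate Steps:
k(g) = (1 + g)/(2 + g)
-13 + k(1)*3 = -13 + ((1 + 1)/(2 + 1))*3 = -13 + (2/3)*3 = -13 + ((⅓)*2)*3 = -13 + (⅔)*3 = -13 + 2 = -11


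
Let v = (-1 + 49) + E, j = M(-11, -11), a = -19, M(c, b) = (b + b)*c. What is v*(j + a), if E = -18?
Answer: 6690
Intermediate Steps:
M(c, b) = 2*b*c (M(c, b) = (2*b)*c = 2*b*c)
j = 242 (j = 2*(-11)*(-11) = 242)
v = 30 (v = (-1 + 49) - 18 = 48 - 18 = 30)
v*(j + a) = 30*(242 - 19) = 30*223 = 6690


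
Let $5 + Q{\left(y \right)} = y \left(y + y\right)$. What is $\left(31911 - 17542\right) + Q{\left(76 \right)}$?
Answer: $25916$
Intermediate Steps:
$Q{\left(y \right)} = -5 + 2 y^{2}$ ($Q{\left(y \right)} = -5 + y \left(y + y\right) = -5 + y 2 y = -5 + 2 y^{2}$)
$\left(31911 - 17542\right) + Q{\left(76 \right)} = \left(31911 - 17542\right) - \left(5 - 2 \cdot 76^{2}\right) = 14369 + \left(-5 + 2 \cdot 5776\right) = 14369 + \left(-5 + 11552\right) = 14369 + 11547 = 25916$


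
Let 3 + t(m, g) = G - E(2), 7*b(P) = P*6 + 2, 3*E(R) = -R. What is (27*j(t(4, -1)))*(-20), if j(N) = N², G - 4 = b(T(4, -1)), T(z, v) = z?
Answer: -766140/49 ≈ -15636.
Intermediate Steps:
E(R) = -R/3 (E(R) = (-R)/3 = -R/3)
b(P) = 2/7 + 6*P/7 (b(P) = (P*6 + 2)/7 = (6*P + 2)/7 = (2 + 6*P)/7 = 2/7 + 6*P/7)
G = 54/7 (G = 4 + (2/7 + (6/7)*4) = 4 + (2/7 + 24/7) = 4 + 26/7 = 54/7 ≈ 7.7143)
t(m, g) = 113/21 (t(m, g) = -3 + (54/7 - (-1)*2/3) = -3 + (54/7 - 1*(-⅔)) = -3 + (54/7 + ⅔) = -3 + 176/21 = 113/21)
(27*j(t(4, -1)))*(-20) = (27*(113/21)²)*(-20) = (27*(12769/441))*(-20) = (38307/49)*(-20) = -766140/49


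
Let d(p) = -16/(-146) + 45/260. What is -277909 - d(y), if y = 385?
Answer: -1054943637/3796 ≈ -2.7791e+5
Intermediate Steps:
d(p) = 1073/3796 (d(p) = -16*(-1/146) + 45*(1/260) = 8/73 + 9/52 = 1073/3796)
-277909 - d(y) = -277909 - 1*1073/3796 = -277909 - 1073/3796 = -1054943637/3796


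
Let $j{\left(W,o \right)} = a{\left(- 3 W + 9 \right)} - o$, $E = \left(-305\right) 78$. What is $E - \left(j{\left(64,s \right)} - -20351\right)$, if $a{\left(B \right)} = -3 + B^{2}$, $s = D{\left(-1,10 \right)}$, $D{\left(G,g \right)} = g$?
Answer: $-77617$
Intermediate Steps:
$s = 10$
$E = -23790$
$j{\left(W,o \right)} = -3 + \left(9 - 3 W\right)^{2} - o$ ($j{\left(W,o \right)} = \left(-3 + \left(- 3 W + 9\right)^{2}\right) - o = \left(-3 + \left(9 - 3 W\right)^{2}\right) - o = -3 + \left(9 - 3 W\right)^{2} - o$)
$E - \left(j{\left(64,s \right)} - -20351\right) = -23790 - \left(\left(-3 - 10 + 9 \left(-3 + 64\right)^{2}\right) - -20351\right) = -23790 - \left(\left(-3 - 10 + 9 \cdot 61^{2}\right) + 20351\right) = -23790 - \left(\left(-3 - 10 + 9 \cdot 3721\right) + 20351\right) = -23790 - \left(\left(-3 - 10 + 33489\right) + 20351\right) = -23790 - \left(33476 + 20351\right) = -23790 - 53827 = -77617$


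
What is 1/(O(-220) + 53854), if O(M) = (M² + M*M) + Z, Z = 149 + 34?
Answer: 1/150837 ≈ 6.6297e-6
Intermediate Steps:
Z = 183
O(M) = 183 + 2*M² (O(M) = (M² + M*M) + 183 = (M² + M²) + 183 = 2*M² + 183 = 183 + 2*M²)
1/(O(-220) + 53854) = 1/((183 + 2*(-220)²) + 53854) = 1/((183 + 2*48400) + 53854) = 1/((183 + 96800) + 53854) = 1/(96983 + 53854) = 1/150837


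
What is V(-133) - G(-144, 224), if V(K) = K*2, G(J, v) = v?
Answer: -490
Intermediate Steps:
V(K) = 2*K
V(-133) - G(-144, 224) = 2*(-133) - 1*224 = -266 - 224 = -490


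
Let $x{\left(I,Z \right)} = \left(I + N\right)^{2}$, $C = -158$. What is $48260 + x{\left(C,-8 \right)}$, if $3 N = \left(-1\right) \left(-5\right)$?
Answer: $\frac{654301}{9} \approx 72700.0$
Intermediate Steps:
$N = \frac{5}{3}$ ($N = \frac{\left(-1\right) \left(-5\right)}{3} = \frac{1}{3} \cdot 5 = \frac{5}{3} \approx 1.6667$)
$x{\left(I,Z \right)} = \left(\frac{5}{3} + I\right)^{2}$ ($x{\left(I,Z \right)} = \left(I + \frac{5}{3}\right)^{2} = \left(\frac{5}{3} + I\right)^{2}$)
$48260 + x{\left(C,-8 \right)} = 48260 + \frac{\left(5 + 3 \left(-158\right)\right)^{2}}{9} = 48260 + \frac{\left(5 - 474\right)^{2}}{9} = 48260 + \frac{\left(-469\right)^{2}}{9} = 48260 + \frac{1}{9} \cdot 219961 = 48260 + \frac{219961}{9} = \frac{654301}{9}$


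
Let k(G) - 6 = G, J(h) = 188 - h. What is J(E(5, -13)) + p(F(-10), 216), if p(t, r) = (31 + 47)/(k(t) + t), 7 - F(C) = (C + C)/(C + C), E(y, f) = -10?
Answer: 607/3 ≈ 202.33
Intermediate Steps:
k(G) = 6 + G
F(C) = 6 (F(C) = 7 - (C + C)/(C + C) = 7 - 2*C/(2*C) = 7 - 2*C*1/(2*C) = 7 - 1*1 = 7 - 1 = 6)
p(t, r) = 78/(6 + 2*t) (p(t, r) = (31 + 47)/((6 + t) + t) = 78/(6 + 2*t))
J(E(5, -13)) + p(F(-10), 216) = (188 - 1*(-10)) + 39/(3 + 6) = (188 + 10) + 39/9 = 198 + 39*(⅑) = 198 + 13/3 = 607/3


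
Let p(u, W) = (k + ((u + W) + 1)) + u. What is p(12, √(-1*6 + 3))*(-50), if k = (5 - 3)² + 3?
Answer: -1600 - 50*I*√3 ≈ -1600.0 - 86.603*I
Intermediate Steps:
k = 7 (k = 2² + 3 = 4 + 3 = 7)
p(u, W) = 8 + W + 2*u (p(u, W) = (7 + ((u + W) + 1)) + u = (7 + ((W + u) + 1)) + u = (7 + (1 + W + u)) + u = (8 + W + u) + u = 8 + W + 2*u)
p(12, √(-1*6 + 3))*(-50) = (8 + √(-1*6 + 3) + 2*12)*(-50) = (8 + √(-6 + 3) + 24)*(-50) = (8 + √(-3) + 24)*(-50) = (8 + I*√3 + 24)*(-50) = (32 + I*√3)*(-50) = -1600 - 50*I*√3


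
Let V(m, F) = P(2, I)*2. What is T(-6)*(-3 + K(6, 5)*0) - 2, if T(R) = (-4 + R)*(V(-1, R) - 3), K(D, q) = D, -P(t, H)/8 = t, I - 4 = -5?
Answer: -1052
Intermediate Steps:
I = -1 (I = 4 - 5 = -1)
P(t, H) = -8*t
V(m, F) = -32 (V(m, F) = -8*2*2 = -16*2 = -32)
T(R) = 140 - 35*R (T(R) = (-4 + R)*(-32 - 3) = (-4 + R)*(-35) = 140 - 35*R)
T(-6)*(-3 + K(6, 5)*0) - 2 = (140 - 35*(-6))*(-3 + 6*0) - 2 = (140 + 210)*(-3 + 0) - 2 = 350*(-3) - 2 = -1050 - 2 = -1052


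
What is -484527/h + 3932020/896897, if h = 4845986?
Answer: 18619943059001/4346350305442 ≈ 4.2840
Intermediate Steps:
-484527/h + 3932020/896897 = -484527/4845986 + 3932020/896897 = 18619943059001/4346350305442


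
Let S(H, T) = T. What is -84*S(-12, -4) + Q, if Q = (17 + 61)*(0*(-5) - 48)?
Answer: -3408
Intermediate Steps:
Q = -3744 (Q = 78*(0 - 48) = 78*(-48) = -3744)
-84*S(-12, -4) + Q = -84*(-4) - 3744 = 336 - 3744 = -3408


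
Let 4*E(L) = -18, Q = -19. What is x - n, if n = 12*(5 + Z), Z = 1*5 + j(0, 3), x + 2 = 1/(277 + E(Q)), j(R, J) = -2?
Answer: -53408/545 ≈ -97.996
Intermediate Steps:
E(L) = -9/2 (E(L) = (1/4)*(-18) = -9/2)
x = -1088/545 (x = -2 + 1/(277 - 9/2) = -2 + 1/(545/2) = -2 + 2/545 = -1088/545 ≈ -1.9963)
Z = 3 (Z = 1*5 - 2 = 5 - 2 = 3)
n = 96 (n = 12*(5 + 3) = 12*8 = 96)
x - n = -1088/545 - 1*96 = -1088/545 - 96 = -53408/545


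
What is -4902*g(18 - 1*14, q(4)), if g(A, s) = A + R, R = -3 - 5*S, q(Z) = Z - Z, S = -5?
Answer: -127452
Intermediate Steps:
q(Z) = 0
R = 22 (R = -3 - 5*(-5) = -3 + 25 = 22)
g(A, s) = 22 + A (g(A, s) = A + 22 = 22 + A)
-4902*g(18 - 1*14, q(4)) = -4902*(22 + (18 - 1*14)) = -4902*(22 + (18 - 14)) = -4902*(22 + 4) = -4902*26 = -127452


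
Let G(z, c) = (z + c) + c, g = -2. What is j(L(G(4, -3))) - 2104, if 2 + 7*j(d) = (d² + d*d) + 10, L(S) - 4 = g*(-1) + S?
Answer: -14688/7 ≈ -2098.3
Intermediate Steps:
G(z, c) = z + 2*c (G(z, c) = (c + z) + c = z + 2*c)
L(S) = 6 + S (L(S) = 4 + (-2*(-1) + S) = 4 + (2 + S) = 6 + S)
j(d) = 8/7 + 2*d²/7 (j(d) = -2/7 + ((d² + d*d) + 10)/7 = -2/7 + ((d² + d²) + 10)/7 = -2/7 + (2*d² + 10)/7 = -2/7 + (10 + 2*d²)/7 = -2/7 + (10/7 + 2*d²/7) = 8/7 + 2*d²/7)
j(L(G(4, -3))) - 2104 = (8/7 + 2*(6 + (4 + 2*(-3)))²/7) - 2104 = (8/7 + 2*(6 + (4 - 6))²/7) - 2104 = (8/7 + 2*(6 - 2)²/7) - 2104 = (8/7 + (2/7)*4²) - 2104 = (8/7 + (2/7)*16) - 2104 = (8/7 + 32/7) - 2104 = 40/7 - 2104 = -14688/7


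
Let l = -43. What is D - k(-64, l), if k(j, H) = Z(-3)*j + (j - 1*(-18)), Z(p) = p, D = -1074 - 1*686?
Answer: -1906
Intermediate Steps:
D = -1760 (D = -1074 - 686 = -1760)
k(j, H) = 18 - 2*j (k(j, H) = -3*j + (j - 1*(-18)) = -3*j + (j + 18) = -3*j + (18 + j) = 18 - 2*j)
D - k(-64, l) = -1760 - (18 - 2*(-64)) = -1760 - (18 + 128) = -1760 - 1*146 = -1760 - 146 = -1906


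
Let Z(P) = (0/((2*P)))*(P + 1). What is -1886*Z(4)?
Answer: 0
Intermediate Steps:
Z(P) = 0 (Z(P) = (0*(1/(2*P)))*(1 + P) = 0*(1 + P) = 0)
-1886*Z(4) = -1886*0 = 0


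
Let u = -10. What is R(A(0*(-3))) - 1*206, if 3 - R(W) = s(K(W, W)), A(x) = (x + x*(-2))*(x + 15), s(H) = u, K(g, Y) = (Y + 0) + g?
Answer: -193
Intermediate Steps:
K(g, Y) = Y + g
s(H) = -10
A(x) = -x*(15 + x) (A(x) = (x - 2*x)*(15 + x) = (-x)*(15 + x) = -x*(15 + x))
R(W) = 13 (R(W) = 3 - 1*(-10) = 3 + 10 = 13)
R(A(0*(-3))) - 1*206 = 13 - 1*206 = 13 - 206 = -193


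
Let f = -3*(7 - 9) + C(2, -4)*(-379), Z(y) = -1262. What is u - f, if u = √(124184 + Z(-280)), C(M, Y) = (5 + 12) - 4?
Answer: 4921 + 3*√13658 ≈ 5271.6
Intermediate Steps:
C(M, Y) = 13 (C(M, Y) = 17 - 4 = 13)
u = 3*√13658 (u = √(124184 - 1262) = √122922 = 3*√13658 ≈ 350.60)
f = -4921 (f = -3*(7 - 9) + 13*(-379) = -3*(-2) - 4927 = 6 - 4927 = -4921)
u - f = 3*√13658 - 1*(-4921) = 3*√13658 + 4921 = 4921 + 3*√13658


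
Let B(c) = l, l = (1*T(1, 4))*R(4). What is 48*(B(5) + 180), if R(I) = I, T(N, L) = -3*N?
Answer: 8064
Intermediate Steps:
l = -12 (l = (1*(-3*1))*4 = (1*(-3))*4 = -3*4 = -12)
B(c) = -12
48*(B(5) + 180) = 48*(-12 + 180) = 48*168 = 8064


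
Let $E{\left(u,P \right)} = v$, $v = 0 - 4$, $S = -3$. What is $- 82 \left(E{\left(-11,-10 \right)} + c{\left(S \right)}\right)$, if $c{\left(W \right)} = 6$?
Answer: $-164$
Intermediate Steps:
$v = -4$ ($v = 0 - 4 = -4$)
$E{\left(u,P \right)} = -4$
$- 82 \left(E{\left(-11,-10 \right)} + c{\left(S \right)}\right) = - 82 \left(-4 + 6\right) = \left(-82\right) 2 = -164$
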